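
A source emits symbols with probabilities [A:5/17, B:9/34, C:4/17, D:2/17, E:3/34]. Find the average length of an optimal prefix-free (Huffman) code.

Huffman tree construction:
Combine smallest probabilities repeatedly
Resulting codes:
  A: 11 (length 2)
  B: 10 (length 2)
  C: 01 (length 2)
  D: 001 (length 3)
  E: 000 (length 3)
Average length = Σ p(s) × length(s) = 2.2059 bits


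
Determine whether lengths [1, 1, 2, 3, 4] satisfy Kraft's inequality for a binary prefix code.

Kraft inequality: Σ 2^(-l_i) ≤ 1 for prefix-free code
Calculating: 2^(-1) + 2^(-1) + 2^(-2) + 2^(-3) + 2^(-4)
= 0.5 + 0.5 + 0.25 + 0.125 + 0.0625
= 1.4375
Since 1.4375 > 1, prefix-free code does not exist


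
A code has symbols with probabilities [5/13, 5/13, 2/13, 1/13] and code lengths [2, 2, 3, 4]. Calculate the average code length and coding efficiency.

Average length L = Σ p_i × l_i = 2.3077 bits
Entropy H = 1.7605 bits
Efficiency η = H/L × 100% = 76.29%


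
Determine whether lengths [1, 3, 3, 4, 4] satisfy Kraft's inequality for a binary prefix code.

Kraft inequality: Σ 2^(-l_i) ≤ 1 for prefix-free code
Calculating: 2^(-1) + 2^(-3) + 2^(-3) + 2^(-4) + 2^(-4)
= 0.5 + 0.125 + 0.125 + 0.0625 + 0.0625
= 0.8750
Since 0.8750 ≤ 1, prefix-free code exists


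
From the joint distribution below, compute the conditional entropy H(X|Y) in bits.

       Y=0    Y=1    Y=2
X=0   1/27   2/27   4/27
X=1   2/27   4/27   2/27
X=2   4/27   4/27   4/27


H(X|Y) = Σ_y p(y) H(X|Y=y)
  p(Y=0) = 7/27, H(X|Y=0) = 1.3788
  p(Y=1) = 10/27, H(X|Y=1) = 1.5219
  p(Y=2) = 10/27, H(X|Y=2) = 1.5219
H(X|Y) = 0.2593×1.3788 + 0.3704×1.5219 + 0.3704×1.5219 = 1.4848 bits


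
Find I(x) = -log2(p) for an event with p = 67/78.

Information content I(x) = -log₂(p(x))
I = -log₂(67/78) = -log₂(0.8590)
I = 0.2193 bits


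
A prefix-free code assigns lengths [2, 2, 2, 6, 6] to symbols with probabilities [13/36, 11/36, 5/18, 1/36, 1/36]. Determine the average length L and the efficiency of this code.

Average length L = Σ p_i × l_i = 2.2222 bits
Entropy H = 1.8538 bits
Efficiency η = H/L × 100% = 83.42%


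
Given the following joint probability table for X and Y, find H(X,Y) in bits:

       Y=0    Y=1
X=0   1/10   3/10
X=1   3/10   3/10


H(X,Y) = -Σ p(x,y) log₂ p(x,y)
  p(0,0)=1/10: -0.1000 × log₂(0.1000) = 0.3322
  p(0,1)=3/10: -0.3000 × log₂(0.3000) = 0.5211
  p(1,0)=3/10: -0.3000 × log₂(0.3000) = 0.5211
  p(1,1)=3/10: -0.3000 × log₂(0.3000) = 0.5211
H(X,Y) = 1.8955 bits


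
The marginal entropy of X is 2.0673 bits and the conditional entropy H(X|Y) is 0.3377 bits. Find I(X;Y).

I(X;Y) = H(X) - H(X|Y)
I(X;Y) = 2.0673 - 0.3377 = 1.7296 bits


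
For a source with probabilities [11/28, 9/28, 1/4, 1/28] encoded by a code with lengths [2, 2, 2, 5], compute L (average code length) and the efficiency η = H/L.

Average length L = Σ p_i × l_i = 2.1071 bits
Entropy H = 1.7275 bits
Efficiency η = H/L × 100% = 81.99%


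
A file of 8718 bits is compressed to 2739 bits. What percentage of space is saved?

Space savings = (1 - Compressed/Original) × 100%
= (1 - 2739/8718) × 100%
= 68.58%


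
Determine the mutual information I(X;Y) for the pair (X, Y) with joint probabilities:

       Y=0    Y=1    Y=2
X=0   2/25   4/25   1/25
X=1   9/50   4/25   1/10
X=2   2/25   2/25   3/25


H(X) = 1.5496, H(Y) = 1.5632, H(X,Y) = 3.0509
I(X;Y) = H(X) + H(Y) - H(X,Y) = 0.0619 bits


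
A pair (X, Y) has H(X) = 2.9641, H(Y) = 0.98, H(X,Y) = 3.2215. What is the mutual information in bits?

I(X;Y) = H(X) + H(Y) - H(X,Y)
I(X;Y) = 2.9641 + 0.98 - 3.2215 = 0.7226 bits


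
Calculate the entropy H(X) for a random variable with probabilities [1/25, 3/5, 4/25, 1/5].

H(X) = -Σ p(x) log₂ p(x)
  -1/25 × log₂(1/25) = 0.1858
  -3/5 × log₂(3/5) = 0.4422
  -4/25 × log₂(4/25) = 0.4230
  -1/5 × log₂(1/5) = 0.4644
H(X) = 1.5153 bits


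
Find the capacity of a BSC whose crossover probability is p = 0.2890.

For BSC with error probability p:
C = 1 - H(p) where H(p) is binary entropy
H(0.2890) = -0.2890 × log₂(0.2890) - 0.7110 × log₂(0.7110)
H(p) = 0.8674
C = 1 - 0.8674 = 0.1326 bits/use


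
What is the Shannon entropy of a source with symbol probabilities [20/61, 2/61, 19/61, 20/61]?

H(X) = -Σ p(x) log₂ p(x)
  -20/61 × log₂(20/61) = 0.5275
  -2/61 × log₂(2/61) = 0.1617
  -19/61 × log₂(19/61) = 0.5242
  -20/61 × log₂(20/61) = 0.5275
H(X) = 1.7408 bits


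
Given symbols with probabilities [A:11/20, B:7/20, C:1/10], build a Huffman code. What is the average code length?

Huffman tree construction:
Combine smallest probabilities repeatedly
Resulting codes:
  A: 1 (length 1)
  B: 01 (length 2)
  C: 00 (length 2)
Average length = Σ p(s) × length(s) = 1.4500 bits


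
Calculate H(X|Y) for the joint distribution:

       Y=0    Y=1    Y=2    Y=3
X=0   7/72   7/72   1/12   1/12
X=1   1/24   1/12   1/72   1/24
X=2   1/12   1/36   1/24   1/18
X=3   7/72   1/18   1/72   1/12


H(X|Y) = Σ_y p(y) H(X|Y=y)
  p(Y=0) = 23/72, H(X|Y=0) = 1.9337
  p(Y=1) = 19/72, H(X|Y=1) = 1.8710
  p(Y=2) = 11/72, H(X|Y=2) = 1.6172
  p(Y=3) = 19/72, H(X|Y=3) = 1.9440
H(X|Y) = 0.3194×1.9337 + 0.2639×1.8710 + 0.1528×1.6172 + 0.2639×1.9440 = 1.8715 bits


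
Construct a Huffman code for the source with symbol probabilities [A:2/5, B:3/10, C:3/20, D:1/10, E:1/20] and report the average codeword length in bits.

Huffman tree construction:
Combine smallest probabilities repeatedly
Resulting codes:
  A: 0 (length 1)
  B: 10 (length 2)
  C: 110 (length 3)
  D: 1111 (length 4)
  E: 1110 (length 4)
Average length = Σ p(s) × length(s) = 2.0500 bits


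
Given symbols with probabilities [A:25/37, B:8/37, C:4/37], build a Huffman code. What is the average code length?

Huffman tree construction:
Combine smallest probabilities repeatedly
Resulting codes:
  A: 1 (length 1)
  B: 01 (length 2)
  C: 00 (length 2)
Average length = Σ p(s) × length(s) = 1.3243 bits


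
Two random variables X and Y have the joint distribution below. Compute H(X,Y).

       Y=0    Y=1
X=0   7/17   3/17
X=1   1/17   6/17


H(X,Y) = -Σ p(x,y) log₂ p(x,y)
  p(0,0)=7/17: -0.4118 × log₂(0.4118) = 0.5271
  p(0,1)=3/17: -0.1765 × log₂(0.1765) = 0.4416
  p(1,0)=1/17: -0.0588 × log₂(0.0588) = 0.2404
  p(1,1)=6/17: -0.3529 × log₂(0.3529) = 0.5303
H(X,Y) = 1.7395 bits


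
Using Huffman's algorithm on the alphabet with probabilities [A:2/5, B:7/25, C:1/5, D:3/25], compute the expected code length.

Huffman tree construction:
Combine smallest probabilities repeatedly
Resulting codes:
  A: 0 (length 1)
  B: 10 (length 2)
  C: 111 (length 3)
  D: 110 (length 3)
Average length = Σ p(s) × length(s) = 1.9200 bits


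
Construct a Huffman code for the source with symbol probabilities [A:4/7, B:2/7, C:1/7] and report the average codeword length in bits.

Huffman tree construction:
Combine smallest probabilities repeatedly
Resulting codes:
  A: 1 (length 1)
  B: 01 (length 2)
  C: 00 (length 2)
Average length = Σ p(s) × length(s) = 1.4286 bits


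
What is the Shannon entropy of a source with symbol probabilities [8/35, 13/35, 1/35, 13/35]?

H(X) = -Σ p(x) log₂ p(x)
  -8/35 × log₂(8/35) = 0.4867
  -13/35 × log₂(13/35) = 0.5307
  -1/35 × log₂(1/35) = 0.1466
  -13/35 × log₂(13/35) = 0.5307
H(X) = 1.6947 bits


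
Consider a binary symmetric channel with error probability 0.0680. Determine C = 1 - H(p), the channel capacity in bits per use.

For BSC with error probability p:
C = 1 - H(p) where H(p) is binary entropy
H(0.0680) = -0.0680 × log₂(0.0680) - 0.9320 × log₂(0.9320)
H(p) = 0.3584
C = 1 - 0.3584 = 0.6416 bits/use


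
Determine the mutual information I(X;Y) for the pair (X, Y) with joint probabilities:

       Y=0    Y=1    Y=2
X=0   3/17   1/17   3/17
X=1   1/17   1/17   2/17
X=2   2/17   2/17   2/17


H(X) = 1.5486, H(Y) = 1.5486, H(X,Y) = 3.0575
I(X;Y) = H(X) + H(Y) - H(X,Y) = 0.0397 bits


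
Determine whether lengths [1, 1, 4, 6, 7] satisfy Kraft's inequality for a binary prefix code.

Kraft inequality: Σ 2^(-l_i) ≤ 1 for prefix-free code
Calculating: 2^(-1) + 2^(-1) + 2^(-4) + 2^(-6) + 2^(-7)
= 0.5 + 0.5 + 0.0625 + 0.015625 + 0.0078125
= 1.0859
Since 1.0859 > 1, prefix-free code does not exist


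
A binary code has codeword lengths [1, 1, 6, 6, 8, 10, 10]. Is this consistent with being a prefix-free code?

Kraft inequality: Σ 2^(-l_i) ≤ 1 for prefix-free code
Calculating: 2^(-1) + 2^(-1) + 2^(-6) + 2^(-6) + 2^(-8) + 2^(-10) + 2^(-10)
= 0.5 + 0.5 + 0.015625 + 0.015625 + 0.00390625 + 0.0009765625 + 0.0009765625
= 1.0371
Since 1.0371 > 1, prefix-free code does not exist


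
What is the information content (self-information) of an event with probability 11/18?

Information content I(x) = -log₂(p(x))
I = -log₂(11/18) = -log₂(0.6111)
I = 0.7105 bits


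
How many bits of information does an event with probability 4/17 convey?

Information content I(x) = -log₂(p(x))
I = -log₂(4/17) = -log₂(0.2353)
I = 2.0875 bits


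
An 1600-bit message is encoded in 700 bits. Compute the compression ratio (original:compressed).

Compression ratio = Original / Compressed
= 1600 / 700 = 2.29:1


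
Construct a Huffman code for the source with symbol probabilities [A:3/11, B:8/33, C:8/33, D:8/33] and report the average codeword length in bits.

Huffman tree construction:
Combine smallest probabilities repeatedly
Resulting codes:
  A: 11 (length 2)
  B: 00 (length 2)
  C: 01 (length 2)
  D: 10 (length 2)
Average length = Σ p(s) × length(s) = 2.0000 bits


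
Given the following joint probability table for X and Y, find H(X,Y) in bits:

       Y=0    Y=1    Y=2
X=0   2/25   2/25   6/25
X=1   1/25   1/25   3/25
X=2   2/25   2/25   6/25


H(X,Y) = -Σ p(x,y) log₂ p(x,y)
  p(0,0)=2/25: -0.0800 × log₂(0.0800) = 0.2915
  p(0,1)=2/25: -0.0800 × log₂(0.0800) = 0.2915
  p(0,2)=6/25: -0.2400 × log₂(0.2400) = 0.4941
  p(1,0)=1/25: -0.0400 × log₂(0.0400) = 0.1858
  p(1,1)=1/25: -0.0400 × log₂(0.0400) = 0.1858
  p(1,2)=3/25: -0.1200 × log₂(0.1200) = 0.3671
  p(2,0)=2/25: -0.0800 × log₂(0.0800) = 0.2915
  p(2,1)=2/25: -0.0800 × log₂(0.0800) = 0.2915
  p(2,2)=6/25: -0.2400 × log₂(0.2400) = 0.4941
H(X,Y) = 2.8929 bits


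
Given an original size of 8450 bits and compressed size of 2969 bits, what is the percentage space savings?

Space savings = (1 - Compressed/Original) × 100%
= (1 - 2969/8450) × 100%
= 64.86%


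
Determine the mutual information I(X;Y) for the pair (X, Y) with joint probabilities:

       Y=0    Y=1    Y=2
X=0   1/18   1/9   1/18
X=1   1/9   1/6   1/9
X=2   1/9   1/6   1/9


H(X) = 1.5420, H(Y) = 1.5466, H(X,Y) = 3.0860
I(X;Y) = H(X) + H(Y) - H(X,Y) = 0.0026 bits


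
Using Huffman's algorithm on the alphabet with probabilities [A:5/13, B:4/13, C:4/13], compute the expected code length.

Huffman tree construction:
Combine smallest probabilities repeatedly
Resulting codes:
  A: 0 (length 1)
  B: 10 (length 2)
  C: 11 (length 2)
Average length = Σ p(s) × length(s) = 1.6154 bits


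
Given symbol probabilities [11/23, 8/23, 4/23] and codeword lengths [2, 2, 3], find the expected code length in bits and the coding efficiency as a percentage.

Average length L = Σ p_i × l_i = 2.1739 bits
Entropy H = 1.4777 bits
Efficiency η = H/L × 100% = 67.98%


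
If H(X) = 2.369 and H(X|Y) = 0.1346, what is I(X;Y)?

I(X;Y) = H(X) - H(X|Y)
I(X;Y) = 2.369 - 0.1346 = 2.2344 bits


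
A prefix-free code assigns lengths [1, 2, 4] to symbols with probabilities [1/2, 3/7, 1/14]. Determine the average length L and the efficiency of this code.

Average length L = Σ p_i × l_i = 1.6429 bits
Entropy H = 1.2958 bits
Efficiency η = H/L × 100% = 78.88%


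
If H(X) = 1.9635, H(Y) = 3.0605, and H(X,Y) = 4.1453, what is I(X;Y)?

I(X;Y) = H(X) + H(Y) - H(X,Y)
I(X;Y) = 1.9635 + 3.0605 - 4.1453 = 0.8787 bits


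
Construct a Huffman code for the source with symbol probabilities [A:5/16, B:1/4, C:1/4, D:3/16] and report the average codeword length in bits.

Huffman tree construction:
Combine smallest probabilities repeatedly
Resulting codes:
  A: 11 (length 2)
  B: 01 (length 2)
  C: 10 (length 2)
  D: 00 (length 2)
Average length = Σ p(s) × length(s) = 2.0000 bits


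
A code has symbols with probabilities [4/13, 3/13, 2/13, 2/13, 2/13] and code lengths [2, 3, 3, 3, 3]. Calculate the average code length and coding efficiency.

Average length L = Σ p_i × l_i = 2.6923 bits
Entropy H = 2.2578 bits
Efficiency η = H/L × 100% = 83.86%


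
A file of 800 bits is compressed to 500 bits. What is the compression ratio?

Compression ratio = Original / Compressed
= 800 / 500 = 1.60:1


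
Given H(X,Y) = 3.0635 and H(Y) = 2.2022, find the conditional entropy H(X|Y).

Chain rule: H(X,Y) = H(X|Y) + H(Y)
H(X|Y) = H(X,Y) - H(Y) = 3.0635 - 2.2022 = 0.8613 bits


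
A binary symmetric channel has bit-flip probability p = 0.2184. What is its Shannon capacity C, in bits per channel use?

For BSC with error probability p:
C = 1 - H(p) where H(p) is binary entropy
H(0.2184) = -0.2184 × log₂(0.2184) - 0.7816 × log₂(0.7816)
H(p) = 0.7572
C = 1 - 0.7572 = 0.2428 bits/use


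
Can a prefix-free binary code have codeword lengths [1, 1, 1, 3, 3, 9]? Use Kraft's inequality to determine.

Kraft inequality: Σ 2^(-l_i) ≤ 1 for prefix-free code
Calculating: 2^(-1) + 2^(-1) + 2^(-1) + 2^(-3) + 2^(-3) + 2^(-9)
= 0.5 + 0.5 + 0.5 + 0.125 + 0.125 + 0.001953125
= 1.7520
Since 1.7520 > 1, prefix-free code does not exist


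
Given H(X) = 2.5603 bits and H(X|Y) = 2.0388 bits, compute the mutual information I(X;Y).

I(X;Y) = H(X) - H(X|Y)
I(X;Y) = 2.5603 - 2.0388 = 0.5215 bits


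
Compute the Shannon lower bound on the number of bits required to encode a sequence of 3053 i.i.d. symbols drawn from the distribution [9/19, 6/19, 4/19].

Entropy H = 1.5090 bits/symbol
Minimum bits = H × n = 1.5090 × 3053
= 4607.06 bits


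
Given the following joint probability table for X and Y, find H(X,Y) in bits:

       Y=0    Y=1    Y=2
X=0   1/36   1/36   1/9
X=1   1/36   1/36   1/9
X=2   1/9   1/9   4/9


H(X,Y) = -Σ p(x,y) log₂ p(x,y)
  p(0,0)=1/36: -0.0278 × log₂(0.0278) = 0.1436
  p(0,1)=1/36: -0.0278 × log₂(0.0278) = 0.1436
  p(0,2)=1/9: -0.1111 × log₂(0.1111) = 0.3522
  p(1,0)=1/36: -0.0278 × log₂(0.0278) = 0.1436
  p(1,1)=1/36: -0.0278 × log₂(0.0278) = 0.1436
  p(1,2)=1/9: -0.1111 × log₂(0.1111) = 0.3522
  p(2,0)=1/9: -0.1111 × log₂(0.1111) = 0.3522
  p(2,1)=1/9: -0.1111 × log₂(0.1111) = 0.3522
  p(2,2)=4/9: -0.4444 × log₂(0.4444) = 0.5200
H(X,Y) = 2.5033 bits


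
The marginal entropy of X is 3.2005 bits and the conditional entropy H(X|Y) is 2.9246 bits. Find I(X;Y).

I(X;Y) = H(X) - H(X|Y)
I(X;Y) = 3.2005 - 2.9246 = 0.2759 bits


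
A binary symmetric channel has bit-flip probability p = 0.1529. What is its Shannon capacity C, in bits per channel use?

For BSC with error probability p:
C = 1 - H(p) where H(p) is binary entropy
H(0.1529) = -0.1529 × log₂(0.1529) - 0.8471 × log₂(0.8471)
H(p) = 0.6171
C = 1 - 0.6171 = 0.3829 bits/use


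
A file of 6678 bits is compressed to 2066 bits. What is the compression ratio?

Compression ratio = Original / Compressed
= 6678 / 2066 = 3.23:1


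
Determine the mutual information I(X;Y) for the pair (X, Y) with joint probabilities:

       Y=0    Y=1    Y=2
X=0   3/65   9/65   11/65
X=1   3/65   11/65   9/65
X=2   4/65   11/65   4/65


H(X) = 1.5794, H(Y) = 1.4556, H(X,Y) = 2.9958
I(X;Y) = H(X) + H(Y) - H(X,Y) = 0.0392 bits


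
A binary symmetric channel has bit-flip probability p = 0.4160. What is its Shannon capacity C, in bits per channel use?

For BSC with error probability p:
C = 1 - H(p) where H(p) is binary entropy
H(0.4160) = -0.4160 × log₂(0.4160) - 0.5840 × log₂(0.5840)
H(p) = 0.9795
C = 1 - 0.9795 = 0.0205 bits/use


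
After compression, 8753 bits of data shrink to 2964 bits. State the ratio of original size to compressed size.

Compression ratio = Original / Compressed
= 8753 / 2964 = 2.95:1


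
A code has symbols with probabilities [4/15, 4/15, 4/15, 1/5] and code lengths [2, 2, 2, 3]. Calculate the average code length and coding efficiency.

Average length L = Σ p_i × l_i = 2.2000 bits
Entropy H = 1.9899 bits
Efficiency η = H/L × 100% = 90.45%


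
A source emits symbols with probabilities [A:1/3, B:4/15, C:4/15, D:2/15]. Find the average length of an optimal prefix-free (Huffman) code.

Huffman tree construction:
Combine smallest probabilities repeatedly
Resulting codes:
  A: 11 (length 2)
  B: 01 (length 2)
  C: 10 (length 2)
  D: 00 (length 2)
Average length = Σ p(s) × length(s) = 2.0000 bits


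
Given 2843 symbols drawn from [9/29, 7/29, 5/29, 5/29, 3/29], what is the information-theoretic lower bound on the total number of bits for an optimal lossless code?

Entropy H = 2.2319 bits/symbol
Minimum bits = H × n = 2.2319 × 2843
= 6345.43 bits


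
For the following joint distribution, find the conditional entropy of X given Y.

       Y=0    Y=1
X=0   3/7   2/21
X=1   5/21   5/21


H(X|Y) = Σ_y p(y) H(X|Y=y)
  p(Y=0) = 2/3, H(X|Y=0) = 0.9403
  p(Y=1) = 1/3, H(X|Y=1) = 0.8631
H(X|Y) = 0.6667×0.9403 + 0.3333×0.8631 = 0.9146 bits


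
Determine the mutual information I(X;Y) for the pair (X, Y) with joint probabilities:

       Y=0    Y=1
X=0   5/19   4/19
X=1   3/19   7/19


H(X) = 0.9980, H(Y) = 0.9819, H(X,Y) = 1.9313
I(X;Y) = H(X) + H(Y) - H(X,Y) = 0.0486 bits


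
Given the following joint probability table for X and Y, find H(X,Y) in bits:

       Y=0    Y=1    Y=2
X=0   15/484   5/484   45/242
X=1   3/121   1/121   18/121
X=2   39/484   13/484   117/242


H(X,Y) = -Σ p(x,y) log₂ p(x,y)
  p(0,0)=15/484: -0.0310 × log₂(0.0310) = 0.1553
  p(0,1)=5/484: -0.0103 × log₂(0.0103) = 0.0682
  p(0,2)=45/242: -0.1860 × log₂(0.1860) = 0.4513
  p(1,0)=3/121: -0.0248 × log₂(0.0248) = 0.1322
  p(1,1)=1/121: -0.0083 × log₂(0.0083) = 0.0572
  p(1,2)=18/121: -0.1488 × log₂(0.1488) = 0.4089
  p(2,0)=39/484: -0.0806 × log₂(0.0806) = 0.2928
  p(2,1)=13/484: -0.0269 × log₂(0.0269) = 0.1402
  p(2,2)=117/242: -0.4835 × log₂(0.4835) = 0.5069
H(X,Y) = 2.2130 bits


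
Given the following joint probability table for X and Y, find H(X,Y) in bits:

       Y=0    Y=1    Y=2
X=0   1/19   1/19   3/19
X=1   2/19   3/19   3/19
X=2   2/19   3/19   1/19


H(X,Y) = -Σ p(x,y) log₂ p(x,y)
  p(0,0)=1/19: -0.0526 × log₂(0.0526) = 0.2236
  p(0,1)=1/19: -0.0526 × log₂(0.0526) = 0.2236
  p(0,2)=3/19: -0.1579 × log₂(0.1579) = 0.4205
  p(1,0)=2/19: -0.1053 × log₂(0.1053) = 0.3419
  p(1,1)=3/19: -0.1579 × log₂(0.1579) = 0.4205
  p(1,2)=3/19: -0.1579 × log₂(0.1579) = 0.4205
  p(2,0)=2/19: -0.1053 × log₂(0.1053) = 0.3419
  p(2,1)=3/19: -0.1579 × log₂(0.1579) = 0.4205
  p(2,2)=1/19: -0.0526 × log₂(0.0526) = 0.2236
H(X,Y) = 3.0364 bits


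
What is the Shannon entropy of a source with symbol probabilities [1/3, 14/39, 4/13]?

H(X) = -Σ p(x) log₂ p(x)
  -1/3 × log₂(1/3) = 0.5283
  -14/39 × log₂(14/39) = 0.5306
  -4/13 × log₂(4/13) = 0.5232
H(X) = 1.5821 bits


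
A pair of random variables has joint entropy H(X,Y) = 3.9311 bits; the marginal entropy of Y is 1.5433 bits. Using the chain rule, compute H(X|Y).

Chain rule: H(X,Y) = H(X|Y) + H(Y)
H(X|Y) = H(X,Y) - H(Y) = 3.9311 - 1.5433 = 2.3878 bits


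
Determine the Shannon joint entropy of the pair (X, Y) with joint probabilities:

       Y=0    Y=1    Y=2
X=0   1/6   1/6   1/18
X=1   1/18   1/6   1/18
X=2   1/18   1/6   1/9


H(X,Y) = -Σ p(x,y) log₂ p(x,y)
  p(0,0)=1/6: -0.1667 × log₂(0.1667) = 0.4308
  p(0,1)=1/6: -0.1667 × log₂(0.1667) = 0.4308
  p(0,2)=1/18: -0.0556 × log₂(0.0556) = 0.2317
  p(1,0)=1/18: -0.0556 × log₂(0.0556) = 0.2317
  p(1,1)=1/6: -0.1667 × log₂(0.1667) = 0.4308
  p(1,2)=1/18: -0.0556 × log₂(0.0556) = 0.2317
  p(2,0)=1/18: -0.0556 × log₂(0.0556) = 0.2317
  p(2,1)=1/6: -0.1667 × log₂(0.1667) = 0.4308
  p(2,2)=1/9: -0.1111 × log₂(0.1111) = 0.3522
H(X,Y) = 3.0022 bits


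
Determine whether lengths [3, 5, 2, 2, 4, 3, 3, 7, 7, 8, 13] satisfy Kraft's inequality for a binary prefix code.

Kraft inequality: Σ 2^(-l_i) ≤ 1 for prefix-free code
Calculating: 2^(-3) + 2^(-5) + 2^(-2) + 2^(-2) + 2^(-4) + 2^(-3) + 2^(-3) + 2^(-7) + 2^(-7) + 2^(-8) + 2^(-13)
= 0.125 + 0.03125 + 0.25 + 0.25 + 0.0625 + 0.125 + 0.125 + 0.0078125 + 0.0078125 + 0.00390625 + 0.0001220703125
= 0.9884
Since 0.9884 ≤ 1, prefix-free code exists


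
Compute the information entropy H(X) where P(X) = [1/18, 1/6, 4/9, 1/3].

H(X) = -Σ p(x) log₂ p(x)
  -1/18 × log₂(1/18) = 0.2317
  -1/6 × log₂(1/6) = 0.4308
  -4/9 × log₂(4/9) = 0.5200
  -1/3 × log₂(1/3) = 0.5283
H(X) = 1.7108 bits


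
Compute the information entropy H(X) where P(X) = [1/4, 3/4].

H(X) = -Σ p(x) log₂ p(x)
  -1/4 × log₂(1/4) = 0.5000
  -3/4 × log₂(3/4) = 0.3113
H(X) = 0.8113 bits


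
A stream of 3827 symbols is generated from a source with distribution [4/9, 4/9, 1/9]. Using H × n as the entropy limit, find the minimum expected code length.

Entropy H = 1.3921 bits/symbol
Minimum bits = H × n = 1.3921 × 3827
= 5327.75 bits


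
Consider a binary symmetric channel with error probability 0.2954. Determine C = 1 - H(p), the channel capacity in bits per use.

For BSC with error probability p:
C = 1 - H(p) where H(p) is binary entropy
H(0.2954) = -0.2954 × log₂(0.2954) - 0.7046 × log₂(0.7046)
H(p) = 0.8756
C = 1 - 0.8756 = 0.1244 bits/use


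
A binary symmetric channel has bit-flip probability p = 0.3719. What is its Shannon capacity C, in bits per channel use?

For BSC with error probability p:
C = 1 - H(p) where H(p) is binary entropy
H(0.3719) = -0.3719 × log₂(0.3719) - 0.6281 × log₂(0.6281)
H(p) = 0.9521
C = 1 - 0.9521 = 0.0479 bits/use


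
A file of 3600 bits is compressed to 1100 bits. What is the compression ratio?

Compression ratio = Original / Compressed
= 3600 / 1100 = 3.27:1


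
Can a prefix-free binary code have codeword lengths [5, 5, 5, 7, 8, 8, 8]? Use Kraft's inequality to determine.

Kraft inequality: Σ 2^(-l_i) ≤ 1 for prefix-free code
Calculating: 2^(-5) + 2^(-5) + 2^(-5) + 2^(-7) + 2^(-8) + 2^(-8) + 2^(-8)
= 0.03125 + 0.03125 + 0.03125 + 0.0078125 + 0.00390625 + 0.00390625 + 0.00390625
= 0.1133
Since 0.1133 ≤ 1, prefix-free code exists


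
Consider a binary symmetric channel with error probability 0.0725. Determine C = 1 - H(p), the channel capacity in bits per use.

For BSC with error probability p:
C = 1 - H(p) where H(p) is binary entropy
H(0.0725) = -0.0725 × log₂(0.0725) - 0.9275 × log₂(0.9275)
H(p) = 0.3752
C = 1 - 0.3752 = 0.6248 bits/use


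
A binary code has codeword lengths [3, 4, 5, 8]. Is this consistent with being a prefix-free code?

Kraft inequality: Σ 2^(-l_i) ≤ 1 for prefix-free code
Calculating: 2^(-3) + 2^(-4) + 2^(-5) + 2^(-8)
= 0.125 + 0.0625 + 0.03125 + 0.00390625
= 0.2227
Since 0.2227 ≤ 1, prefix-free code exists


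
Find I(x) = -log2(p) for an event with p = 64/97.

Information content I(x) = -log₂(p(x))
I = -log₂(64/97) = -log₂(0.6598)
I = 0.5999 bits


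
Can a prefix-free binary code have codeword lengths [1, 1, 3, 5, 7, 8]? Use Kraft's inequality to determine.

Kraft inequality: Σ 2^(-l_i) ≤ 1 for prefix-free code
Calculating: 2^(-1) + 2^(-1) + 2^(-3) + 2^(-5) + 2^(-7) + 2^(-8)
= 0.5 + 0.5 + 0.125 + 0.03125 + 0.0078125 + 0.00390625
= 1.1680
Since 1.1680 > 1, prefix-free code does not exist


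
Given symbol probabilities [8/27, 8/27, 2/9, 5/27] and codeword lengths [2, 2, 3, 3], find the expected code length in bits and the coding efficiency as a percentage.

Average length L = Σ p_i × l_i = 2.4074 bits
Entropy H = 1.9727 bits
Efficiency η = H/L × 100% = 81.94%


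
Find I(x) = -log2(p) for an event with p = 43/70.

Information content I(x) = -log₂(p(x))
I = -log₂(43/70) = -log₂(0.6143)
I = 0.7030 bits


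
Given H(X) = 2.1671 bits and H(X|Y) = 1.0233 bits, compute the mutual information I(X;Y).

I(X;Y) = H(X) - H(X|Y)
I(X;Y) = 2.1671 - 1.0233 = 1.1438 bits


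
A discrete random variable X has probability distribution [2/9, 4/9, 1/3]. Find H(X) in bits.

H(X) = -Σ p(x) log₂ p(x)
  -2/9 × log₂(2/9) = 0.4822
  -4/9 × log₂(4/9) = 0.5200
  -1/3 × log₂(1/3) = 0.5283
H(X) = 1.5305 bits


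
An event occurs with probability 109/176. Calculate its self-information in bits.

Information content I(x) = -log₂(p(x))
I = -log₂(109/176) = -log₂(0.6193)
I = 0.6912 bits


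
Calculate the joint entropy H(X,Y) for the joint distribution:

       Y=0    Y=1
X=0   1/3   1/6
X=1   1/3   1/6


H(X,Y) = -Σ p(x,y) log₂ p(x,y)
  p(0,0)=1/3: -0.3333 × log₂(0.3333) = 0.5283
  p(0,1)=1/6: -0.1667 × log₂(0.1667) = 0.4308
  p(1,0)=1/3: -0.3333 × log₂(0.3333) = 0.5283
  p(1,1)=1/6: -0.1667 × log₂(0.1667) = 0.4308
H(X,Y) = 1.9183 bits


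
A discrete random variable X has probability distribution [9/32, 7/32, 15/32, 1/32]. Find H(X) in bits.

H(X) = -Σ p(x) log₂ p(x)
  -9/32 × log₂(9/32) = 0.5147
  -7/32 × log₂(7/32) = 0.4796
  -15/32 × log₂(15/32) = 0.5124
  -1/32 × log₂(1/32) = 0.1562
H(X) = 1.6630 bits


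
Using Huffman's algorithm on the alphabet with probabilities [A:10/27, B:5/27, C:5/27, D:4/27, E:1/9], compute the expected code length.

Huffman tree construction:
Combine smallest probabilities repeatedly
Resulting codes:
  A: 11 (length 2)
  B: 00 (length 2)
  C: 01 (length 2)
  D: 101 (length 3)
  E: 100 (length 3)
Average length = Σ p(s) × length(s) = 2.2593 bits


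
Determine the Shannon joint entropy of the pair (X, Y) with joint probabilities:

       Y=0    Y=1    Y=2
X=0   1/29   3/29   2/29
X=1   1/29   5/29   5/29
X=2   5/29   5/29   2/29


H(X,Y) = -Σ p(x,y) log₂ p(x,y)
  p(0,0)=1/29: -0.0345 × log₂(0.0345) = 0.1675
  p(0,1)=3/29: -0.1034 × log₂(0.1034) = 0.3386
  p(0,2)=2/29: -0.0690 × log₂(0.0690) = 0.2661
  p(1,0)=1/29: -0.0345 × log₂(0.0345) = 0.1675
  p(1,1)=5/29: -0.1724 × log₂(0.1724) = 0.4373
  p(1,2)=5/29: -0.1724 × log₂(0.1724) = 0.4373
  p(2,0)=5/29: -0.1724 × log₂(0.1724) = 0.4373
  p(2,1)=5/29: -0.1724 × log₂(0.1724) = 0.4373
  p(2,2)=2/29: -0.0690 × log₂(0.0690) = 0.2661
H(X,Y) = 2.9548 bits


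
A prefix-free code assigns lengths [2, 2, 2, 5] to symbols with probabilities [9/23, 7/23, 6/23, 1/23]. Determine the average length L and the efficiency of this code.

Average length L = Σ p_i × l_i = 2.1304 bits
Entropy H = 1.7544 bits
Efficiency η = H/L × 100% = 82.35%


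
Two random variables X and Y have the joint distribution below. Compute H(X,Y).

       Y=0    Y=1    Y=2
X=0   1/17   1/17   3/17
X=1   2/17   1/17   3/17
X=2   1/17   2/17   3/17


H(X,Y) = -Σ p(x,y) log₂ p(x,y)
  p(0,0)=1/17: -0.0588 × log₂(0.0588) = 0.2404
  p(0,1)=1/17: -0.0588 × log₂(0.0588) = 0.2404
  p(0,2)=3/17: -0.1765 × log₂(0.1765) = 0.4416
  p(1,0)=2/17: -0.1176 × log₂(0.1176) = 0.3632
  p(1,1)=1/17: -0.0588 × log₂(0.0588) = 0.2404
  p(1,2)=3/17: -0.1765 × log₂(0.1765) = 0.4416
  p(2,0)=1/17: -0.0588 × log₂(0.0588) = 0.2404
  p(2,1)=2/17: -0.1176 × log₂(0.1176) = 0.3632
  p(2,2)=3/17: -0.1765 × log₂(0.1765) = 0.4416
H(X,Y) = 3.0131 bits


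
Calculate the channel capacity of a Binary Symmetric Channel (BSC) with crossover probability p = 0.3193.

For BSC with error probability p:
C = 1 - H(p) where H(p) is binary entropy
H(0.3193) = -0.3193 × log₂(0.3193) - 0.6807 × log₂(0.6807)
H(p) = 0.9036
C = 1 - 0.9036 = 0.0964 bits/use


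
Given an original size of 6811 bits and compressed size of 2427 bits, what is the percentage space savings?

Space savings = (1 - Compressed/Original) × 100%
= (1 - 2427/6811) × 100%
= 64.37%


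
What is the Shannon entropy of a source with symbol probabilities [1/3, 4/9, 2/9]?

H(X) = -Σ p(x) log₂ p(x)
  -1/3 × log₂(1/3) = 0.5283
  -4/9 × log₂(4/9) = 0.5200
  -2/9 × log₂(2/9) = 0.4822
H(X) = 1.5305 bits


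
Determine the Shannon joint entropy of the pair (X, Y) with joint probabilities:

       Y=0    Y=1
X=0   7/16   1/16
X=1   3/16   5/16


H(X,Y) = -Σ p(x,y) log₂ p(x,y)
  p(0,0)=7/16: -0.4375 × log₂(0.4375) = 0.5218
  p(0,1)=1/16: -0.0625 × log₂(0.0625) = 0.2500
  p(1,0)=3/16: -0.1875 × log₂(0.1875) = 0.4528
  p(1,1)=5/16: -0.3125 × log₂(0.3125) = 0.5244
H(X,Y) = 1.7490 bits


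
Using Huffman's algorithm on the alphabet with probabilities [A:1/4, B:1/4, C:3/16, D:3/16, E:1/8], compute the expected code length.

Huffman tree construction:
Combine smallest probabilities repeatedly
Resulting codes:
  A: 01 (length 2)
  B: 10 (length 2)
  C: 111 (length 3)
  D: 00 (length 2)
  E: 110 (length 3)
Average length = Σ p(s) × length(s) = 2.3125 bits


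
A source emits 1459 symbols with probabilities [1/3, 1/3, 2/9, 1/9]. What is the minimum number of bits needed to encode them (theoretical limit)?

Entropy H = 1.8911 bits/symbol
Minimum bits = H × n = 1.8911 × 1459
= 2759.06 bits


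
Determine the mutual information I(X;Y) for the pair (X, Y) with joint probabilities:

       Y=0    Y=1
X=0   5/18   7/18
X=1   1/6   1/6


H(X) = 0.9183, H(Y) = 0.9911, H(X,Y) = 1.9049
I(X;Y) = H(X) + H(Y) - H(X,Y) = 0.0045 bits


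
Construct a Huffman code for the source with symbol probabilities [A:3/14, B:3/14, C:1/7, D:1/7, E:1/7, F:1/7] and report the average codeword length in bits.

Huffman tree construction:
Combine smallest probabilities repeatedly
Resulting codes:
  A: 00 (length 2)
  B: 01 (length 2)
  C: 100 (length 3)
  D: 101 (length 3)
  E: 110 (length 3)
  F: 111 (length 3)
Average length = Σ p(s) × length(s) = 2.5714 bits


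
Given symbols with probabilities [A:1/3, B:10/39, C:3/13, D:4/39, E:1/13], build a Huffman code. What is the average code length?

Huffman tree construction:
Combine smallest probabilities repeatedly
Resulting codes:
  A: 11 (length 2)
  B: 10 (length 2)
  C: 01 (length 2)
  D: 001 (length 3)
  E: 000 (length 3)
Average length = Σ p(s) × length(s) = 2.1795 bits


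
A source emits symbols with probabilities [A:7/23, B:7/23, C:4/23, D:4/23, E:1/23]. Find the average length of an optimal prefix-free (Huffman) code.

Huffman tree construction:
Combine smallest probabilities repeatedly
Resulting codes:
  A: 10 (length 2)
  B: 11 (length 2)
  C: 011 (length 3)
  D: 00 (length 2)
  E: 010 (length 3)
Average length = Σ p(s) × length(s) = 2.2174 bits


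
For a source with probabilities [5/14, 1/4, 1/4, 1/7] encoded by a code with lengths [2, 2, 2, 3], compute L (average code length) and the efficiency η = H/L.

Average length L = Σ p_i × l_i = 2.1429 bits
Entropy H = 1.9316 bits
Efficiency η = H/L × 100% = 90.14%


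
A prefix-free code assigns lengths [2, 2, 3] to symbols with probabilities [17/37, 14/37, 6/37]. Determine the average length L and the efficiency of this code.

Average length L = Σ p_i × l_i = 2.1622 bits
Entropy H = 1.4716 bits
Efficiency η = H/L × 100% = 68.06%


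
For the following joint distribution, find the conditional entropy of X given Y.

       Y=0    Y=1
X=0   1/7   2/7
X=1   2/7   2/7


H(X|Y) = Σ_y p(y) H(X|Y=y)
  p(Y=0) = 3/7, H(X|Y=0) = 0.9183
  p(Y=1) = 4/7, H(X|Y=1) = 1.0000
H(X|Y) = 0.4286×0.9183 + 0.5714×1.0000 = 0.9650 bits


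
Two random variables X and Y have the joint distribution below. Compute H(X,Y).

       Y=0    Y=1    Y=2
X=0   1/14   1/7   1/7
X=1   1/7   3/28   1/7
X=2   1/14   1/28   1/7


H(X,Y) = -Σ p(x,y) log₂ p(x,y)
  p(0,0)=1/14: -0.0714 × log₂(0.0714) = 0.2720
  p(0,1)=1/7: -0.1429 × log₂(0.1429) = 0.4011
  p(0,2)=1/7: -0.1429 × log₂(0.1429) = 0.4011
  p(1,0)=1/7: -0.1429 × log₂(0.1429) = 0.4011
  p(1,1)=3/28: -0.1071 × log₂(0.1071) = 0.3453
  p(1,2)=1/7: -0.1429 × log₂(0.1429) = 0.4011
  p(2,0)=1/14: -0.0714 × log₂(0.0714) = 0.2720
  p(2,1)=1/28: -0.0357 × log₂(0.0357) = 0.1717
  p(2,2)=1/7: -0.1429 × log₂(0.1429) = 0.4011
H(X,Y) = 3.0661 bits


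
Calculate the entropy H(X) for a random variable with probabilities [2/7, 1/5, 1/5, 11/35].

H(X) = -Σ p(x) log₂ p(x)
  -2/7 × log₂(2/7) = 0.5164
  -1/5 × log₂(1/5) = 0.4644
  -1/5 × log₂(1/5) = 0.4644
  -11/35 × log₂(11/35) = 0.5248
H(X) = 1.9700 bits


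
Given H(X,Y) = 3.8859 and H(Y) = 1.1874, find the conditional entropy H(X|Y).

Chain rule: H(X,Y) = H(X|Y) + H(Y)
H(X|Y) = H(X,Y) - H(Y) = 3.8859 - 1.1874 = 2.6985 bits


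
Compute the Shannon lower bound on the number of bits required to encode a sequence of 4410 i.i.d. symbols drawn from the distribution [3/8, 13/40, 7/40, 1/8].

Entropy H = 1.8727 bits/symbol
Minimum bits = H × n = 1.8727 × 4410
= 8258.49 bits


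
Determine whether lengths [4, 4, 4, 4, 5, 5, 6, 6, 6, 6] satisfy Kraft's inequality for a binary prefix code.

Kraft inequality: Σ 2^(-l_i) ≤ 1 for prefix-free code
Calculating: 2^(-4) + 2^(-4) + 2^(-4) + 2^(-4) + 2^(-5) + 2^(-5) + 2^(-6) + 2^(-6) + 2^(-6) + 2^(-6)
= 0.0625 + 0.0625 + 0.0625 + 0.0625 + 0.03125 + 0.03125 + 0.015625 + 0.015625 + 0.015625 + 0.015625
= 0.3750
Since 0.3750 ≤ 1, prefix-free code exists


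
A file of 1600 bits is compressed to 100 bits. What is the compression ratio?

Compression ratio = Original / Compressed
= 1600 / 100 = 16.00:1


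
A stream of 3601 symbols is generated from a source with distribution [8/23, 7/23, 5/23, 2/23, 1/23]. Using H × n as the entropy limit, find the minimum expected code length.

Entropy H = 2.0339 bits/symbol
Minimum bits = H × n = 2.0339 × 3601
= 7324.25 bits


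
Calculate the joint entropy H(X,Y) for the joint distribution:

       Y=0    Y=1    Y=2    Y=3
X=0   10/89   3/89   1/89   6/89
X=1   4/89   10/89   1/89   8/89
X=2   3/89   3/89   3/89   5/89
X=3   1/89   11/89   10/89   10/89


H(X,Y) = -Σ p(x,y) log₂ p(x,y)
  p(0,0)=10/89: -0.1124 × log₂(0.1124) = 0.3544
  p(0,1)=3/89: -0.0337 × log₂(0.0337) = 0.1649
  p(0,2)=1/89: -0.0112 × log₂(0.0112) = 0.0728
  p(0,3)=6/89: -0.0674 × log₂(0.0674) = 0.2623
  p(1,0)=4/89: -0.0449 × log₂(0.0449) = 0.2012
  p(1,1)=10/89: -0.1124 × log₂(0.1124) = 0.3544
  p(1,2)=1/89: -0.0112 × log₂(0.0112) = 0.0728
  p(1,3)=8/89: -0.0899 × log₂(0.0899) = 0.3124
  p(2,0)=3/89: -0.0337 × log₂(0.0337) = 0.1649
  p(2,1)=3/89: -0.0337 × log₂(0.0337) = 0.1649
  p(2,2)=3/89: -0.0337 × log₂(0.0337) = 0.1649
  p(2,3)=5/89: -0.0562 × log₂(0.0562) = 0.2334
  p(3,0)=1/89: -0.0112 × log₂(0.0112) = 0.0728
  p(3,1)=11/89: -0.1236 × log₂(0.1236) = 0.3728
  p(3,2)=10/89: -0.1124 × log₂(0.1124) = 0.3544
  p(3,3)=10/89: -0.1124 × log₂(0.1124) = 0.3544
H(X,Y) = 3.6772 bits


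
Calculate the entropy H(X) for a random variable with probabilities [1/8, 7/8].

H(X) = -Σ p(x) log₂ p(x)
  -1/8 × log₂(1/8) = 0.3750
  -7/8 × log₂(7/8) = 0.1686
H(X) = 0.5436 bits


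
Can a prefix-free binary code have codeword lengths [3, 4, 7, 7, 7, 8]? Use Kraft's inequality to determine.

Kraft inequality: Σ 2^(-l_i) ≤ 1 for prefix-free code
Calculating: 2^(-3) + 2^(-4) + 2^(-7) + 2^(-7) + 2^(-7) + 2^(-8)
= 0.125 + 0.0625 + 0.0078125 + 0.0078125 + 0.0078125 + 0.00390625
= 0.2148
Since 0.2148 ≤ 1, prefix-free code exists


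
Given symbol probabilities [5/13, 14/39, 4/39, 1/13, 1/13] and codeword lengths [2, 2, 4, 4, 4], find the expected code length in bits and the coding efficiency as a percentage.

Average length L = Σ p_i × l_i = 2.5128 bits
Entropy H = 1.9670 bits
Efficiency η = H/L × 100% = 78.28%


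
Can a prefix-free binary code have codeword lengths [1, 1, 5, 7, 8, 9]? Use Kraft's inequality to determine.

Kraft inequality: Σ 2^(-l_i) ≤ 1 for prefix-free code
Calculating: 2^(-1) + 2^(-1) + 2^(-5) + 2^(-7) + 2^(-8) + 2^(-9)
= 0.5 + 0.5 + 0.03125 + 0.0078125 + 0.00390625 + 0.001953125
= 1.0449
Since 1.0449 > 1, prefix-free code does not exist


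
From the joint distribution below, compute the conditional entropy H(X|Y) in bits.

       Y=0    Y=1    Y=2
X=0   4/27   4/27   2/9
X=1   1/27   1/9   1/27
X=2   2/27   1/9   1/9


H(X|Y) = Σ_y p(y) H(X|Y=y)
  p(Y=0) = 7/27, H(X|Y=0) = 1.3788
  p(Y=1) = 10/27, H(X|Y=1) = 1.5710
  p(Y=2) = 10/27, H(X|Y=2) = 1.2955
H(X|Y) = 0.2593×1.3788 + 0.3704×1.5710 + 0.3704×1.2955 = 1.4191 bits


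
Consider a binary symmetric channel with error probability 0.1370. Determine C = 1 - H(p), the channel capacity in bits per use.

For BSC with error probability p:
C = 1 - H(p) where H(p) is binary entropy
H(0.1370) = -0.1370 × log₂(0.1370) - 0.8630 × log₂(0.8630)
H(p) = 0.5763
C = 1 - 0.5763 = 0.4237 bits/use


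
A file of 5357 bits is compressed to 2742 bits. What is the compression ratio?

Compression ratio = Original / Compressed
= 5357 / 2742 = 1.95:1


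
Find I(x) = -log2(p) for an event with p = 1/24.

Information content I(x) = -log₂(p(x))
I = -log₂(1/24) = -log₂(0.0417)
I = 4.5850 bits


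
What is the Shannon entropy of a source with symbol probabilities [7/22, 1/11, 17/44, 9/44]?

H(X) = -Σ p(x) log₂ p(x)
  -7/22 × log₂(7/22) = 0.5257
  -1/11 × log₂(1/11) = 0.3145
  -17/44 × log₂(17/44) = 0.5301
  -9/44 × log₂(9/44) = 0.4683
H(X) = 1.8385 bits


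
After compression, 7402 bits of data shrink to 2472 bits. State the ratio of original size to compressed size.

Compression ratio = Original / Compressed
= 7402 / 2472 = 2.99:1


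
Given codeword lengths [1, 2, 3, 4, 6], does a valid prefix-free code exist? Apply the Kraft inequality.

Kraft inequality: Σ 2^(-l_i) ≤ 1 for prefix-free code
Calculating: 2^(-1) + 2^(-2) + 2^(-3) + 2^(-4) + 2^(-6)
= 0.5 + 0.25 + 0.125 + 0.0625 + 0.015625
= 0.9531
Since 0.9531 ≤ 1, prefix-free code exists


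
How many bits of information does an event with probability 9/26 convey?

Information content I(x) = -log₂(p(x))
I = -log₂(9/26) = -log₂(0.3462)
I = 1.5305 bits


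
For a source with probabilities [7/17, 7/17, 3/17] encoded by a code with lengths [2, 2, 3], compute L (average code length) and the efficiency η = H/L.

Average length L = Σ p_i × l_i = 2.1765 bits
Entropy H = 1.4958 bits
Efficiency η = H/L × 100% = 68.73%


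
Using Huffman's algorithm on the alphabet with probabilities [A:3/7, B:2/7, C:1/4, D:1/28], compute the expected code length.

Huffman tree construction:
Combine smallest probabilities repeatedly
Resulting codes:
  A: 0 (length 1)
  B: 10 (length 2)
  C: 111 (length 3)
  D: 110 (length 3)
Average length = Σ p(s) × length(s) = 1.8571 bits


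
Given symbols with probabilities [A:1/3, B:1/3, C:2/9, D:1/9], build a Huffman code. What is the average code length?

Huffman tree construction:
Combine smallest probabilities repeatedly
Resulting codes:
  A: 10 (length 2)
  B: 11 (length 2)
  C: 01 (length 2)
  D: 00 (length 2)
Average length = Σ p(s) × length(s) = 2.0000 bits


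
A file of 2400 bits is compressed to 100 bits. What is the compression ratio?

Compression ratio = Original / Compressed
= 2400 / 100 = 24.00:1


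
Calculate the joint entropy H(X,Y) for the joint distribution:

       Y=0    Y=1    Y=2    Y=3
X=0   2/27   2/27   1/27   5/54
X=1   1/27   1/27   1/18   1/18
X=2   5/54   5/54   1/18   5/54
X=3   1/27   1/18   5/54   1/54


H(X,Y) = -Σ p(x,y) log₂ p(x,y)
  p(0,0)=2/27: -0.0741 × log₂(0.0741) = 0.2781
  p(0,1)=2/27: -0.0741 × log₂(0.0741) = 0.2781
  p(0,2)=1/27: -0.0370 × log₂(0.0370) = 0.1761
  p(0,3)=5/54: -0.0926 × log₂(0.0926) = 0.3179
  p(1,0)=1/27: -0.0370 × log₂(0.0370) = 0.1761
  p(1,1)=1/27: -0.0370 × log₂(0.0370) = 0.1761
  p(1,2)=1/18: -0.0556 × log₂(0.0556) = 0.2317
  p(1,3)=1/18: -0.0556 × log₂(0.0556) = 0.2317
  p(2,0)=5/54: -0.0926 × log₂(0.0926) = 0.3179
  p(2,1)=5/54: -0.0926 × log₂(0.0926) = 0.3179
  p(2,2)=1/18: -0.0556 × log₂(0.0556) = 0.2317
  p(2,3)=5/54: -0.0926 × log₂(0.0926) = 0.3179
  p(3,0)=1/27: -0.0370 × log₂(0.0370) = 0.1761
  p(3,1)=1/18: -0.0556 × log₂(0.0556) = 0.2317
  p(3,2)=5/54: -0.0926 × log₂(0.0926) = 0.3179
  p(3,3)=1/54: -0.0185 × log₂(0.0185) = 0.1066
H(X,Y) = 3.8833 bits
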